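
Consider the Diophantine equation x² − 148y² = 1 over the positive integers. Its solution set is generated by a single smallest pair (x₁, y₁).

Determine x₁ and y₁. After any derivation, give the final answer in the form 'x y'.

73 6

√148 → a₀=12, period (6,24); ℓ=2 even so k=1
a_0=12:  p_0=12·1+0=12,  q_0=12·0+1=1
a_1=6:  p_1=6·12+1=73,  q_1=6·1+0=6
(x₁, y₁) = (73, 6);  73² − 148·6² = 1 ✓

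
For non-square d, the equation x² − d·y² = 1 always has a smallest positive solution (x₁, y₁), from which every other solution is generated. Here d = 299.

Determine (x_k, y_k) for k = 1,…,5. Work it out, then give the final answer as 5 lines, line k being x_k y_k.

415 24
344449 19920
285892255 16533576
237290227201 13722848160
196950602684575 11389947439224

[17; 3,2,3,34] for √299; ℓ=4 ⇒ convergent index 3
step 0: (17, 1)  from 17·(1,0) + (0,1)
step 1: (52, 3)  from 3·(17,1) + (1,0)
step 2: (121, 7)  from 2·(52,3) + (17,1)
step 3: (415, 24)  from 3·(121,7) + (52,3)
(x₁, y₁) = (415, 24);  415² − 299·24² = 1 ✓
n=2: (415,24)∘(415,24) = (415·415+299·24·24, 415·24+24·415) = (344449,19920)
n=3: (344449,19920)∘(415,24) = (415·344449+299·24·19920, 415·19920+24·344449) = (285892255,16533576)
n=4: (285892255,16533576)∘(415,24) = (415·285892255+299·24·16533576, 415·16533576+24·285892255) = (237290227201,13722848160)
n=5: (237290227201,13722848160)∘(415,24) = (415·237290227201+299·24·13722848160, 415·13722848160+24·237290227201) = (196950602684575,11389947439224)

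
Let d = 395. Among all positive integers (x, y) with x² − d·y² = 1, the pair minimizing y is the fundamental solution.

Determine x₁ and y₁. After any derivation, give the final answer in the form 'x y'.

d=395: √d = [19; 1,6,1,38] (ℓ=4, even), read p_3/q_3
step 0: (19, 1)  from 19·(1,0) + (0,1)
step 1: (20, 1)  from 1·(19,1) + (1,0)
step 2: (139, 7)  from 6·(20,1) + (19,1)
step 3: (159, 8)  from 1·(139,7) + (20,1)
→ (159, 8).  Check: 159²=25281, 395·8²=25280, difference 1.

159 8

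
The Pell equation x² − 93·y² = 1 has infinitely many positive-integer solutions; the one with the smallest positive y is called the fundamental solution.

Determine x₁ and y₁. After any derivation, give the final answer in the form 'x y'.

√93 → a₀=9, period (1,1,1,4,6,4,1,1,1,18); ℓ=10 even so k=9
i=0: a=9 ⇒ p=9, q=1
i=1: a=1 ⇒ p=10, q=1
i=2: a=1 ⇒ p=19, q=2
i=3: a=1 ⇒ p=29, q=3
…
i=5: a=6 ⇒ p=839, q=87
i=6: a=4 ⇒ p=3491, q=362
…
i=8: a=1 ⇒ p=7821, q=811
i=9: a=1 ⇒ p=12151, q=1260
fundamental: x₁=12151, y₁=1260  (since 147646801 − 93·1587600 = 1)

12151 1260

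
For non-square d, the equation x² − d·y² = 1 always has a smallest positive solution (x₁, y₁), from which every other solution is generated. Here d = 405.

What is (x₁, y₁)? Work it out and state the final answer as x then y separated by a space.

[20; 8,40] for √405; ℓ=2 ⇒ convergent index 1
step 0: (20, 1)  from 20·(1,0) + (0,1)
step 1: (161, 8)  from 8·(20,1) + (1,0)
(x₁, y₁) = (161, 8);  161² − 405·8² = 1 ✓

161 8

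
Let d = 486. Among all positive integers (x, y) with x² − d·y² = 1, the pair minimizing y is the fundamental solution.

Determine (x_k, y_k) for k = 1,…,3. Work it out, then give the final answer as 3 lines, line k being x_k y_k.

485 22
470449 21340
456335045 20699778

√486 → a₀=22, period (22,44); ℓ=2 even so k=1
k=0  a_k=22  p_k/q_k = 22/1
k=1  a_k=22  p_k/q_k = 485/22
(x₁, y₁) = (485, 22);  485² − 486·22² = 1 ✓
n=2: (485,22)∘(485,22) = (485·485+486·22·22, 485·22+22·485) = (470449,21340)
n=3: (470449,21340)∘(485,22) = (485·470449+486·22·21340, 485·21340+22·470449) = (456335045,20699778)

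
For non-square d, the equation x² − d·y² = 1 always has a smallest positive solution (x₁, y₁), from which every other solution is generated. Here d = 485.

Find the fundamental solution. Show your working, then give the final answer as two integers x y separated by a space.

969 44

√485 = [22; 44, …], period ℓ=1 (odd) → k=1
step 0: (22, 1)  from 22·(1,0) + (0,1)
step 1: (969, 44)  from 44·(22,1) + (1,0)
(x₁, y₁) = (969, 44);  969² − 485·44² = 1 ✓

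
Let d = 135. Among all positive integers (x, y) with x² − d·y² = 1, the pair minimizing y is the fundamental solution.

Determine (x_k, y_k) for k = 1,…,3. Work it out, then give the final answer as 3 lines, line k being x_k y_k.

d=135: √d = [11; 1,1,1,1,1,1,1,22] (ℓ=8, even), read p_7/q_7
a_0=11:  p_0=11·1+0=11,  q_0=11·0+1=1
a_1=1:  p_1=1·11+1=12,  q_1=1·1+0=1
…
a_3=1:  p_3=1·23+12=35,  q_3=1·2+1=3
a_4=1:  p_4=1·35+23=58,  q_4=1·3+2=5
…
a_6=1:  p_6=1·93+58=151,  q_6=1·8+5=13
a_7=1:  p_7=1·151+93=244,  q_7=1·13+8=21
(x₁, y₁) = (244, 21);  244² − 135·21² = 1 ✓
k=2:  x_2 = 244·244+135·21·21 = 119071,  y_2 = 244·21+21·244 = 10248
k=3:  x_3 = 244·119071+135·21·10248 = 58106404,  y_3 = 244·10248+21·119071 = 5001003

244 21
119071 10248
58106404 5001003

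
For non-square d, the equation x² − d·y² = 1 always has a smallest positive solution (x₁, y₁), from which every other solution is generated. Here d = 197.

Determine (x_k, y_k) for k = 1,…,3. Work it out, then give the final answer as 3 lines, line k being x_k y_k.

√197 = [14; 28, …], period ℓ=1 (odd) → k=1
k=0  a_k=14  p_k/q_k = 14/1
k=1  a_k=28  p_k/q_k = 393/28
fundamental: x₁=393, y₁=28  (since 154449 − 197·784 = 1)
(x_2, y_2) = (393·393 + 197·28·28, 393·28 + 28·393) = (308897, 22008)
(x_3, y_3) = (393·308897 + 197·28·22008, 393·22008 + 28·308897) = (242792649, 17298260)

393 28
308897 22008
242792649 17298260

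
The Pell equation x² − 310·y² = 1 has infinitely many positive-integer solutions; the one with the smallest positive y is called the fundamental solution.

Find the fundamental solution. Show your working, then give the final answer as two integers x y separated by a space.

√310 = [17; 1,1,1,1,5,…,1,1,34, …], period ℓ=16 (even) → k=15
i=0: a=17 ⇒ p=17, q=1
…
i=4: a=1 ⇒ p=88, q=5
i=5: a=5 ⇒ p=493, q=28
…
i=7: a=1 ⇒ p=2060, q=117
i=8: a=2 ⇒ p=5687, q=323
…
i=13: a=1 ⇒ p=333702, q=18953
i=14: a=1 ⇒ p=515017, q=29251
i=15: a=1 ⇒ p=848719, q=48204
→ (848719, 48204).  Check: 848719²=720323940961, 310·48204²=720323940960, difference 1.

848719 48204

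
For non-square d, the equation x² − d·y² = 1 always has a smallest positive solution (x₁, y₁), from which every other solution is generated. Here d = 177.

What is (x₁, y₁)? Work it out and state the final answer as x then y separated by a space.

62423 4692

d=177: √d = [13; 3,3,2,8,2,3,3,26] (ℓ=8, even), read p_7/q_7
k=0  a_k=13  p_k/q_k = 13/1
k=1  a_k=3  p_k/q_k = 40/3
k=2  a_k=3  p_k/q_k = 133/10
…
k=5  a_k=2  p_k/q_k = 5468/411
k=6  a_k=3  p_k/q_k = 18985/1427
k=7  a_k=3  p_k/q_k = 62423/4692
(x₁, y₁) = (62423, 4692);  62423² − 177·4692² = 1 ✓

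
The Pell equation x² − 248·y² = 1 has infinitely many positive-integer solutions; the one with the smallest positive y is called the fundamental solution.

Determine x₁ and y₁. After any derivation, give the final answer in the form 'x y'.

63 4

√248 → a₀=15, period (1,2,1,30); ℓ=4 even so k=3
step 0: (15, 1)  from 15·(1,0) + (0,1)
step 1: (16, 1)  from 1·(15,1) + (1,0)
step 2: (47, 3)  from 2·(16,1) + (15,1)
step 3: (63, 4)  from 1·(47,3) + (16,1)
(x₁, y₁) = (63, 4);  63² − 248·4² = 1 ✓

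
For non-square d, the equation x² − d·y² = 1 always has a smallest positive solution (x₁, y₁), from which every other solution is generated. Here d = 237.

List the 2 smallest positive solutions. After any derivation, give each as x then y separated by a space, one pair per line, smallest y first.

228151 14820
104105757601 6762395640

[15; 2,1,1,7,10,7,1,1,2,30] for √237; ℓ=10 ⇒ convergent index 9
k=0  a_k=15  p_k/q_k = 15/1
k=1  a_k=2  p_k/q_k = 31/2
k=2  a_k=1  p_k/q_k = 46/3
…
k=5  a_k=10  p_k/q_k = 5927/385
k=6  a_k=7  p_k/q_k = 42074/2733
k=7  a_k=1  p_k/q_k = 48001/3118
k=8  a_k=1  p_k/q_k = 90075/5851
k=9  a_k=2  p_k/q_k = 228151/14820
→ (228151, 14820).  Check: 228151²=52052878801, 237·14820²=52052878800, difference 1.
(x_2, y_2) = (228151·228151 + 237·14820·14820, 228151·14820 + 14820·228151) = (104105757601, 6762395640)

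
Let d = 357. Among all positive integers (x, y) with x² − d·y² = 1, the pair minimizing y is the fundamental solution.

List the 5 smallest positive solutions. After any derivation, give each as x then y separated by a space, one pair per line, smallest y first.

√357 → a₀=18, period (1,8,2,8,1,36); ℓ=6 even so k=5
a_0=18:  p_0=18·1+0=18,  q_0=18·0+1=1
a_1=1:  p_1=1·18+1=19,  q_1=1·1+0=1
…
a_4=8:  p_4=8·359+170=3042,  q_4=8·19+9=161
a_5=1:  p_5=1·3042+359=3401,  q_5=1·161+19=180
fundamental: x₁=3401, y₁=180  (since 11566801 − 357·32400 = 1)
(x_2, y_2) = (3401·3401 + 357·180·180, 3401·180 + 180·3401) = (23133601, 1224360)
(x_3, y_3) = (3401·23133601 + 357·180·1224360, 3401·1224360 + 180·23133601) = (157354750601, 8328096540)
(x_4, y_4) = (3401·157354750601 + 357·180·8328096540, 3401·8328096540 + 180·157354750601) = (1070326990454401, 56647711440720)
(x_5, y_5) = (3401·1070326990454401 + 357·180·56647711440720, 3401·56647711440720 + 180·1070326990454401) = (7280364031716085001, 385317724891680900)

3401 180
23133601 1224360
157354750601 8328096540
1070326990454401 56647711440720
7280364031716085001 385317724891680900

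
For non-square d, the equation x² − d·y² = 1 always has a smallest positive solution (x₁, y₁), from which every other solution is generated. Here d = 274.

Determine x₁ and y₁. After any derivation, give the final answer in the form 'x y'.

[16; 1,1,4,4,1,1,32] for √274; ℓ=7 ⇒ convergent index 13
k=0  a_k=16  p_k/q_k = 16/1
k=1  a_k=1  p_k/q_k = 17/1
…
k=3  a_k=4  p_k/q_k = 149/9
…
k=7  a_k=32  p_k/q_k = 45802/2767
k=8  a_k=1  p_k/q_k = 47209/2852
k=9  a_k=1  p_k/q_k = 93011/5619
…
k=12  a_k=1  p_k/q_k = 2189276/132259
k=13  a_k=1  p_k/q_k = 3959299/239190
(x₁, y₁) = (3959299, 239190);  3959299² − 274·239190² = 1 ✓

3959299 239190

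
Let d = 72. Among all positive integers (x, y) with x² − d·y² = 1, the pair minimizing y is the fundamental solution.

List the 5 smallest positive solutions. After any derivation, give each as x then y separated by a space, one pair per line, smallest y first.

17 2
577 68
19601 2310
665857 78472
22619537 2665738

√72 → a₀=8, period (2,16); ℓ=2 even so k=1
step 0: (8, 1)  from 8·(1,0) + (0,1)
step 1: (17, 2)  from 2·(8,1) + (1,0)
(x₁, y₁) = (17, 2);  17² − 72·2² = 1 ✓
n=2: (17,2)∘(17,2) = (17·17+72·2·2, 17·2+2·17) = (577,68)
n=3: (577,68)∘(17,2) = (17·577+72·2·68, 17·68+2·577) = (19601,2310)
n=4: (19601,2310)∘(17,2) = (17·19601+72·2·2310, 17·2310+2·19601) = (665857,78472)
n=5: (665857,78472)∘(17,2) = (17·665857+72·2·78472, 17·78472+2·665857) = (22619537,2665738)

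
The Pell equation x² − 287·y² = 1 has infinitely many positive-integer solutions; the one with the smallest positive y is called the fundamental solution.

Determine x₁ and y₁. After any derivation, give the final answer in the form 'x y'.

d=287: √d = [16; 1,15,1,32] (ℓ=4, even), read p_3/q_3
i=0: a=16 ⇒ p=16, q=1
i=1: a=1 ⇒ p=17, q=1
i=2: a=15 ⇒ p=271, q=16
i=3: a=1 ⇒ p=288, q=17
(x₁, y₁) = (288, 17);  288² − 287·17² = 1 ✓

288 17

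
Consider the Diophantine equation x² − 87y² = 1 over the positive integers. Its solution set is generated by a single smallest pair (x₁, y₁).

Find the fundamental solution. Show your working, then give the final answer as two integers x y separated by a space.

28 3

√87 → a₀=9, period (3,18); ℓ=2 even so k=1
i=0: a=9 ⇒ p=9, q=1
i=1: a=3 ⇒ p=28, q=3
fundamental: x₁=28, y₁=3  (since 784 − 87·9 = 1)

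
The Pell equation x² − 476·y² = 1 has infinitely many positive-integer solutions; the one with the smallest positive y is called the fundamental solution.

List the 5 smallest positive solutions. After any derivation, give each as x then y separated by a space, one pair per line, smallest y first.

28799 1320
1658764801 76029360
95541534979199 4379139075960
5503001330073139201 252229652421114720
316961870514011136719999 14527923515772226566600

d=476: √d = [21; 1,4,2,10,2,4,1,42] (ℓ=8, even), read p_7/q_7
step 0: (21, 1)  from 21·(1,0) + (0,1)
…
step 2: (109, 5)  from 4·(22,1) + (21,1)
step 3: (240, 11)  from 2·(109,5) + (22,1)
step 4: (2509, 115)  from 10·(240,11) + (109,5)
step 5: (5258, 241)  from 2·(2509,115) + (240,11)
step 6: (23541, 1079)  from 4·(5258,241) + (2509,115)
step 7: (28799, 1320)  from 1·(23541,1079) + (5258,241)
fundamental: x₁=28799, y₁=1320  (since 829382401 − 476·1742400 = 1)
k=2:  x_2 = 28799·28799+476·1320·1320 = 1658764801,  y_2 = 28799·1320+1320·28799 = 76029360
k=3:  x_3 = 28799·1658764801+476·1320·76029360 = 95541534979199,  y_3 = 28799·76029360+1320·1658764801 = 4379139075960
k=4:  x_4 = 28799·95541534979199+476·1320·4379139075960 = 5503001330073139201,  y_4 = 28799·4379139075960+1320·95541534979199 = 252229652421114720
k=5:  x_5 = 28799·5503001330073139201+476·1320·252229652421114720 = 316961870514011136719999,  y_5 = 28799·252229652421114720+1320·5503001330073139201 = 14527923515772226566600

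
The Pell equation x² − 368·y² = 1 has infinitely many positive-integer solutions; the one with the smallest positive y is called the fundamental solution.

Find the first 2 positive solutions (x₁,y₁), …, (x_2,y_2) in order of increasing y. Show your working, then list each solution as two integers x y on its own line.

1151 60
2649601 138120

d=368: √d = [19; 5,2,5,38] (ℓ=4, even), read p_3/q_3
step 0: (19, 1)  from 19·(1,0) + (0,1)
step 1: (96, 5)  from 5·(19,1) + (1,0)
step 2: (211, 11)  from 2·(96,5) + (19,1)
step 3: (1151, 60)  from 5·(211,11) + (96,5)
(x₁, y₁) = (1151, 60);  1151² − 368·60² = 1 ✓
k=2:  x_2 = 1151·1151+368·60·60 = 2649601,  y_2 = 1151·60+60·1151 = 138120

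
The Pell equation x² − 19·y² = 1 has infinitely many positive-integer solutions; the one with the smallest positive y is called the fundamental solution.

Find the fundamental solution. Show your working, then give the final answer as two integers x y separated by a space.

170 39

[4; 2,1,3,1,2,8] for √19; ℓ=6 ⇒ convergent index 5
a_0=4:  p_0=4·1+0=4,  q_0=4·0+1=1
a_1=2:  p_1=2·4+1=9,  q_1=2·1+0=2
a_2=1:  p_2=1·9+4=13,  q_2=1·2+1=3
a_3=3:  p_3=3·13+9=48,  q_3=3·3+2=11
a_4=1:  p_4=1·48+13=61,  q_4=1·11+3=14
a_5=2:  p_5=2·61+48=170,  q_5=2·14+11=39
fundamental: x₁=170, y₁=39  (since 28900 − 19·1521 = 1)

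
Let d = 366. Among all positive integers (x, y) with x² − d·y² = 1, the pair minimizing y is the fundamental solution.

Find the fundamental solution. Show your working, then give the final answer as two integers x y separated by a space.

907925 47458

√366 → a₀=19, period (7,1,1,1,2,12,2,1,1,1,7,38); ℓ=12 even so k=11
i=0: a=19 ⇒ p=19, q=1
…
i=3: a=1 ⇒ p=287, q=15
…
i=5: a=2 ⇒ p=1167, q=61
…
i=7: a=2 ⇒ p=30055, q=1571
i=8: a=1 ⇒ p=44499, q=2326
i=9: a=1 ⇒ p=74554, q=3897
i=10: a=1 ⇒ p=119053, q=6223
i=11: a=7 ⇒ p=907925, q=47458
(x₁, y₁) = (907925, 47458);  907925² − 366·47458² = 1 ✓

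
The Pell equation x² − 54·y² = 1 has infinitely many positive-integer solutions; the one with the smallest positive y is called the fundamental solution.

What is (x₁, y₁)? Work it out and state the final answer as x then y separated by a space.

[7; 2,1,6,1,2,14] for √54; ℓ=6 ⇒ convergent index 5
i=0: a=7 ⇒ p=7, q=1
…
i=2: a=1 ⇒ p=22, q=3
i=3: a=6 ⇒ p=147, q=20
i=4: a=1 ⇒ p=169, q=23
i=5: a=2 ⇒ p=485, q=66
→ (485, 66).  Check: 485²=235225, 54·66²=235224, difference 1.

485 66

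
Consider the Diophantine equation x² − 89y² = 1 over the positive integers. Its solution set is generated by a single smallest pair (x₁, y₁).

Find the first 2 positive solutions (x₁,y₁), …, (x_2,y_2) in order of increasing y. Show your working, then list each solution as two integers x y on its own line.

500001 53000
500002000001 53000106000

[9; 2,3,3,2,18] for √89; ℓ=5 ⇒ convergent index 9
a_0=9:  p_0=9·1+0=9,  q_0=9·0+1=1
…
a_2=3:  p_2=3·19+9=66,  q_2=3·2+1=7
a_3=3:  p_3=3·66+19=217,  q_3=3·7+2=23
a_4=2:  p_4=2·217+66=500,  q_4=2·23+7=53
a_5=18:  p_5=18·500+217=9217,  q_5=18·53+23=977
a_6=2:  p_6=2·9217+500=18934,  q_6=2·977+53=2007
a_7=3:  p_7=3·18934+9217=66019,  q_7=3·2007+977=6998
a_8=3:  p_8=3·66019+18934=216991,  q_8=3·6998+2007=23001
a_9=2:  p_9=2·216991+66019=500001,  q_9=2·23001+6998=53000
fundamental: x₁=500001, y₁=53000  (since 250001000001 − 89·2809000000 = 1)
n=2: (500001,53000)∘(500001,53000) = (500001·500001+89·53000·53000, 500001·53000+53000·500001) = (500002000001,53000106000)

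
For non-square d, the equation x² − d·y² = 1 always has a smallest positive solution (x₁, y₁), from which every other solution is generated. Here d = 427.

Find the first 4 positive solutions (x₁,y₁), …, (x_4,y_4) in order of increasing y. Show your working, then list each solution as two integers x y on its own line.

62 3
7687 372
953126 46125
118179937 5719128

d=427: √d = [20; 1,1,1,40] (ℓ=4, even), read p_3/q_3
a_0=20:  p_0=20·1+0=20,  q_0=20·0+1=1
a_1=1:  p_1=1·20+1=21,  q_1=1·1+0=1
a_2=1:  p_2=1·21+20=41,  q_2=1·1+1=2
a_3=1:  p_3=1·41+21=62,  q_3=1·2+1=3
fundamental: x₁=62, y₁=3  (since 3844 − 427·9 = 1)
n=2: (62,3)∘(62,3) = (62·62+427·3·3, 62·3+3·62) = (7687,372)
n=3: (7687,372)∘(62,3) = (62·7687+427·3·372, 62·372+3·7687) = (953126,46125)
n=4: (953126,46125)∘(62,3) = (62·953126+427·3·46125, 62·46125+3·953126) = (118179937,5719128)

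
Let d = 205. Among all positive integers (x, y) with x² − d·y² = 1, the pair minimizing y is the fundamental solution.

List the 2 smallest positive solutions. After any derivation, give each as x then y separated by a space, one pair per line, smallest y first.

[14; 3,6,1,4,1,6,3,28] for √205; ℓ=8 ⇒ convergent index 7
step 0: (14, 1)  from 14·(1,0) + (0,1)
…
step 2: (272, 19)  from 6·(43,3) + (14,1)
…
step 5: (1847, 129)  from 1·(1532,107) + (315,22)
step 6: (12614, 881)  from 6·(1847,129) + (1532,107)
step 7: (39689, 2772)  from 3·(12614,881) + (1847,129)
fundamental: x₁=39689, y₁=2772  (since 1575216721 − 205·7683984 = 1)
(x_2, y_2) = (39689·39689 + 205·2772·2772, 39689·2772 + 2772·39689) = (3150433441, 220035816)

39689 2772
3150433441 220035816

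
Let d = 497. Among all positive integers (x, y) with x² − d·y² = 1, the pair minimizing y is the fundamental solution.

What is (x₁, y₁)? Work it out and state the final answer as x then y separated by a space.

1201887 53912

√497 = [22; 3,2,2,5,6,5,2,2,3,44, …], period ℓ=10 (even) → k=9
i=0: a=22 ⇒ p=22, q=1
i=1: a=3 ⇒ p=67, q=3
i=2: a=2 ⇒ p=156, q=7
i=3: a=2 ⇒ p=379, q=17
…
i=7: a=2 ⇒ p=143637, q=6443
i=8: a=2 ⇒ p=352750, q=15823
i=9: a=3 ⇒ p=1201887, q=53912
(x₁, y₁) = (1201887, 53912);  1201887² − 497·53912² = 1 ✓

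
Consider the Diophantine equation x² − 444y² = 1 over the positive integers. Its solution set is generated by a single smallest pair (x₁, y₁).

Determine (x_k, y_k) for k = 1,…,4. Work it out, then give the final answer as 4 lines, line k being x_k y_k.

295 14
174049 8260
102688615 4873386
60586108801 2875289480

[21; 14,42] for √444; ℓ=2 ⇒ convergent index 1
a_0=21:  p_0=21·1+0=21,  q_0=21·0+1=1
a_1=14:  p_1=14·21+1=295,  q_1=14·1+0=14
→ (295, 14).  Check: 295²=87025, 444·14²=87024, difference 1.
(295+14√444)^2 = 174049 + 8260√444
(295+14√444)^3 = 102688615 + 4873386√444
(295+14√444)^4 = 60586108801 + 2875289480√444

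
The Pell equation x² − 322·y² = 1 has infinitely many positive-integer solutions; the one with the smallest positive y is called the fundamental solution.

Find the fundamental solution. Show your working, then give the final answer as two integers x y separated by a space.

d=322: √d = [17; 1,16,1,34] (ℓ=4, even), read p_3/q_3
k=0  a_k=17  p_k/q_k = 17/1
…
k=2  a_k=16  p_k/q_k = 305/17
k=3  a_k=1  p_k/q_k = 323/18
(x₁, y₁) = (323, 18);  323² − 322·18² = 1 ✓

323 18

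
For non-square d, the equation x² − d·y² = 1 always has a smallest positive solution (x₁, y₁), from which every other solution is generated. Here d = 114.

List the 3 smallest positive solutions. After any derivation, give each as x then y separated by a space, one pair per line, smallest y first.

d=114: √d = [10; 1,2,10,2,1,20] (ℓ=6, even), read p_5/q_5
k=0  a_k=10  p_k/q_k = 10/1
k=1  a_k=1  p_k/q_k = 11/1
k=2  a_k=2  p_k/q_k = 32/3
k=3  a_k=10  p_k/q_k = 331/31
k=4  a_k=2  p_k/q_k = 694/65
k=5  a_k=1  p_k/q_k = 1025/96
(x₁, y₁) = (1025, 96);  1025² − 114·96² = 1 ✓
(1025+96√114)^2 = 2101249 + 196800√114
(1025+96√114)^3 = 4307559425 + 403439904√114

1025 96
2101249 196800
4307559425 403439904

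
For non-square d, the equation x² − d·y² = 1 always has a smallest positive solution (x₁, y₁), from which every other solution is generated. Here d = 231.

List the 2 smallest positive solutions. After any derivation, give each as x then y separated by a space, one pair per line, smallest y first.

[15; 5,30] for √231; ℓ=2 ⇒ convergent index 1
i=0: a=15 ⇒ p=15, q=1
i=1: a=5 ⇒ p=76, q=5
→ (76, 5).  Check: 76²=5776, 231·5²=5775, difference 1.
n=2: (76,5)∘(76,5) = (76·76+231·5·5, 76·5+5·76) = (11551,760)

76 5
11551 760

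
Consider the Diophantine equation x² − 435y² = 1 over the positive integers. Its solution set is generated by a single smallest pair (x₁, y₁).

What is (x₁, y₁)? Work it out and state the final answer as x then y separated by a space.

[20; 1,5,1,40] for √435; ℓ=4 ⇒ convergent index 3
i=0: a=20 ⇒ p=20, q=1
…
i=2: a=5 ⇒ p=125, q=6
i=3: a=1 ⇒ p=146, q=7
(x₁, y₁) = (146, 7);  146² − 435·7² = 1 ✓

146 7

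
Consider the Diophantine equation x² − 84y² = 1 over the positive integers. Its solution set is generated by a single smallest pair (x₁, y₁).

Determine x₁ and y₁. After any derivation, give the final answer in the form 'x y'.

√84 = [9; 6,18, …], period ℓ=2 (even) → k=1
step 0: (9, 1)  from 9·(1,0) + (0,1)
step 1: (55, 6)  from 6·(9,1) + (1,0)
(x₁, y₁) = (55, 6);  55² − 84·6² = 1 ✓

55 6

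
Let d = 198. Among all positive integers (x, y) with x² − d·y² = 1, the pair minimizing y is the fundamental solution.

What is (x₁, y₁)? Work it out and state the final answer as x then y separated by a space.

√198 → a₀=14, period (14,28); ℓ=2 even so k=1
a_0=14:  p_0=14·1+0=14,  q_0=14·0+1=1
a_1=14:  p_1=14·14+1=197,  q_1=14·1+0=14
fundamental: x₁=197, y₁=14  (since 38809 − 198·196 = 1)

197 14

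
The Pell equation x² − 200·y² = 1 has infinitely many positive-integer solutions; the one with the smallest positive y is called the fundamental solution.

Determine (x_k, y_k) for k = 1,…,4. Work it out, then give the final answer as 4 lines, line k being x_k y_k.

[14; 7,28] for √200; ℓ=2 ⇒ convergent index 1
step 0: (14, 1)  from 14·(1,0) + (0,1)
step 1: (99, 7)  from 7·(14,1) + (1,0)
→ (99, 7).  Check: 99²=9801, 200·7²=9800, difference 1.
(99+7√200)^2 = 19601 + 1386√200
(99+7√200)^3 = 3880899 + 274421√200
(99+7√200)^4 = 768398401 + 54333972√200

99 7
19601 1386
3880899 274421
768398401 54333972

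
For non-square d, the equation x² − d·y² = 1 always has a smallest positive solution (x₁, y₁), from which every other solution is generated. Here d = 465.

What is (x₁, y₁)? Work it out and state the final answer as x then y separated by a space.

√465 → a₀=21, period (1,1,3,2,2,2,3,1,1,42); ℓ=10 even so k=9
step 0: (21, 1)  from 21·(1,0) + (0,1)
step 1: (22, 1)  from 1·(21,1) + (1,0)
step 2: (43, 2)  from 1·(22,1) + (21,1)
step 3: (151, 7)  from 3·(43,2) + (22,1)
step 4: (345, 16)  from 2·(151,7) + (43,2)
…
step 6: (2027, 94)  from 2·(841,39) + (345,16)
step 7: (6922, 321)  from 3·(2027,94) + (841,39)
step 8: (8949, 415)  from 1·(6922,321) + (2027,94)
step 9: (15871, 736)  from 1·(8949,415) + (6922,321)
→ (15871, 736).  Check: 15871²=251888641, 465·736²=251888640, difference 1.

15871 736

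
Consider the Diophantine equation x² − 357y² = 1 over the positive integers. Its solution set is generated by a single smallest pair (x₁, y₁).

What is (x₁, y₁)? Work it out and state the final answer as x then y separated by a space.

[18; 1,8,2,8,1,36] for √357; ℓ=6 ⇒ convergent index 5
k=0  a_k=18  p_k/q_k = 18/1
…
k=2  a_k=8  p_k/q_k = 170/9
k=3  a_k=2  p_k/q_k = 359/19
k=4  a_k=8  p_k/q_k = 3042/161
k=5  a_k=1  p_k/q_k = 3401/180
(x₁, y₁) = (3401, 180);  3401² − 357·180² = 1 ✓

3401 180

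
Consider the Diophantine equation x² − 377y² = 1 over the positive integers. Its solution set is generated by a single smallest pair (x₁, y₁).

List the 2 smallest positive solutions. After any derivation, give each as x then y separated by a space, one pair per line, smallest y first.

233 12
108577 5592

√377 → a₀=19, period (2,2,2,38); ℓ=4 even so k=3
a_0=19:  p_0=19·1+0=19,  q_0=19·0+1=1
a_1=2:  p_1=2·19+1=39,  q_1=2·1+0=2
a_2=2:  p_2=2·39+19=97,  q_2=2·2+1=5
a_3=2:  p_3=2·97+39=233,  q_3=2·5+2=12
(x₁, y₁) = (233, 12);  233² − 377·12² = 1 ✓
k=2:  x_2 = 233·233+377·12·12 = 108577,  y_2 = 233·12+12·233 = 5592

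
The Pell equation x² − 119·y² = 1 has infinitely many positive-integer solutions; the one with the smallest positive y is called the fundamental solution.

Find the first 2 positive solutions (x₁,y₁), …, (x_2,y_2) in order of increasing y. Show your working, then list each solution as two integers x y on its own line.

√119 = [10; 1,9,1,20, …], period ℓ=4 (even) → k=3
step 0: (10, 1)  from 10·(1,0) + (0,1)
…
step 2: (109, 10)  from 9·(11,1) + (10,1)
step 3: (120, 11)  from 1·(109,10) + (11,1)
→ (120, 11).  Check: 120²=14400, 119·11²=14399, difference 1.
n=2: (120,11)∘(120,11) = (120·120+119·11·11, 120·11+11·120) = (28799,2640)

120 11
28799 2640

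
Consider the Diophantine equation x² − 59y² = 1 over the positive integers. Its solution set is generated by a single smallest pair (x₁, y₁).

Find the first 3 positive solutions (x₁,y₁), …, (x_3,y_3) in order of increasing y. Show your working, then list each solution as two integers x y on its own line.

530 69
561799 73140
595506410 77528331

√59 = [7; 1,2,7,2,1,14, …], period ℓ=6 (even) → k=5
a_0=7:  p_0=7·1+0=7,  q_0=7·0+1=1
…
a_4=2:  p_4=2·169+23=361,  q_4=2·22+3=47
a_5=1:  p_5=1·361+169=530,  q_5=1·47+22=69
(x₁, y₁) = (530, 69);  530² − 59·69² = 1 ✓
n=2: (530,69)∘(530,69) = (530·530+59·69·69, 530·69+69·530) = (561799,73140)
n=3: (561799,73140)∘(530,69) = (530·561799+59·69·73140, 530·73140+69·561799) = (595506410,77528331)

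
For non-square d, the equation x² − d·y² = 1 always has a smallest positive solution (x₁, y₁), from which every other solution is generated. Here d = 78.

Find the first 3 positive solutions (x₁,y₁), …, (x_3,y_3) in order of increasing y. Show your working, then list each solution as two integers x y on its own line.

√78 = [8; 1,4,1,16, …], period ℓ=4 (even) → k=3
i=0: a=8 ⇒ p=8, q=1
i=1: a=1 ⇒ p=9, q=1
i=2: a=4 ⇒ p=44, q=5
i=3: a=1 ⇒ p=53, q=6
fundamental: x₁=53, y₁=6  (since 2809 − 78·36 = 1)
k=2:  x_2 = 53·53+78·6·6 = 5617,  y_2 = 53·6+6·53 = 636
k=3:  x_3 = 53·5617+78·6·636 = 595349,  y_3 = 53·636+6·5617 = 67410

53 6
5617 636
595349 67410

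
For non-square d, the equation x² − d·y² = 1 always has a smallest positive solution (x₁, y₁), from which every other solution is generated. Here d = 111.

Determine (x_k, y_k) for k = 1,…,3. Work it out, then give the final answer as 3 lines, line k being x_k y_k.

295 28
174049 16520
102688615 9746772

[10; 1,1,6,1,1,20] for √111; ℓ=6 ⇒ convergent index 5
a_0=10:  p_0=10·1+0=10,  q_0=10·0+1=1
a_1=1:  p_1=1·10+1=11,  q_1=1·1+0=1
a_2=1:  p_2=1·11+10=21,  q_2=1·1+1=2
a_3=6:  p_3=6·21+11=137,  q_3=6·2+1=13
a_4=1:  p_4=1·137+21=158,  q_4=1·13+2=15
a_5=1:  p_5=1·158+137=295,  q_5=1·15+13=28
→ (295, 28).  Check: 295²=87025, 111·28²=87024, difference 1.
k=2:  x_2 = 295·295+111·28·28 = 174049,  y_2 = 295·28+28·295 = 16520
k=3:  x_3 = 295·174049+111·28·16520 = 102688615,  y_3 = 295·16520+28·174049 = 9746772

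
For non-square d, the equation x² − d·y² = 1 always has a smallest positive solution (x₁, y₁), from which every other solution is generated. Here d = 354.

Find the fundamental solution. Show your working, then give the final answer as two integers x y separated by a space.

258065 13716

d=354: √d = [18; 1,4,2,2,18,2,2,4,1,36] (ℓ=10, even), read p_9/q_9
step 0: (18, 1)  from 18·(1,0) + (0,1)
step 1: (19, 1)  from 1·(18,1) + (1,0)
…
step 3: (207, 11)  from 2·(94,5) + (19,1)
…
step 5: (9351, 497)  from 18·(508,27) + (207,11)
…
step 7: (47771, 2539)  from 2·(19210,1021) + (9351,497)
step 8: (210294, 11177)  from 4·(47771,2539) + (19210,1021)
step 9: (258065, 13716)  from 1·(210294,11177) + (47771,2539)
(x₁, y₁) = (258065, 13716);  258065² − 354·13716² = 1 ✓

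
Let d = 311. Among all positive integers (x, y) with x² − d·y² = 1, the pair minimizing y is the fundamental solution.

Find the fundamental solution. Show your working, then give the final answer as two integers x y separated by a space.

d=311: √d = [17; 1,1,1,2,1,…,1,1,34] (ℓ=16, even), read p_15/q_15
k=0  a_k=17  p_k/q_k = 17/1
k=1  a_k=1  p_k/q_k = 18/1
k=2  a_k=1  p_k/q_k = 35/2
…
k=14  a_k=1  p_k/q_k = 10724507/608131
k=15  a_k=1  p_k/q_k = 16883880/957397
(x₁, y₁) = (16883880, 957397);  16883880² − 311·957397² = 1 ✓

16883880 957397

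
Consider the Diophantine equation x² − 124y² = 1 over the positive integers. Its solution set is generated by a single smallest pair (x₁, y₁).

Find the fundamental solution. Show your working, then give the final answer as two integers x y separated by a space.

√124 → a₀=11, period (7,2,1,1,1,…,2,7,22); ℓ=16 even so k=15
a_0=11:  p_0=11·1+0=11,  q_0=11·0+1=1
a_1=7:  p_1=7·11+1=78,  q_1=7·1+0=7
a_2=2:  p_2=2·78+11=167,  q_2=2·7+1=15
a_3=1:  p_3=1·167+78=245,  q_3=1·15+7=22
a_4=1:  p_4=1·245+167=412,  q_4=1·22+15=37
…
a_7=1:  p_7=1·2383+657=3040,  q_7=1·214+59=273
a_8=4:  p_8=4·3040+2383=14543,  q_8=4·273+214=1306
…
a_10=3:  p_10=3·17583+14543=67292,  q_10=3·1579+1306=6043
…
a_13=1:  p_13=1·152167+84875=237042,  q_13=1·13665+7622=21287
a_14=2:  p_14=2·237042+152167=626251,  q_14=2·21287+13665=56239
a_15=7:  p_15=7·626251+237042=4620799,  q_15=7·56239+21287=414960
fundamental: x₁=4620799, y₁=414960  (since 21351783398401 − 124·172191801600 = 1)

4620799 414960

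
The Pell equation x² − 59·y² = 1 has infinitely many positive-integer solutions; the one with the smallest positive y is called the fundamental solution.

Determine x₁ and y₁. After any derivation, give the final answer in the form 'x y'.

[7; 1,2,7,2,1,14] for √59; ℓ=6 ⇒ convergent index 5
k=0  a_k=7  p_k/q_k = 7/1
…
k=3  a_k=7  p_k/q_k = 169/22
k=4  a_k=2  p_k/q_k = 361/47
k=5  a_k=1  p_k/q_k = 530/69
(x₁, y₁) = (530, 69);  530² − 59·69² = 1 ✓

530 69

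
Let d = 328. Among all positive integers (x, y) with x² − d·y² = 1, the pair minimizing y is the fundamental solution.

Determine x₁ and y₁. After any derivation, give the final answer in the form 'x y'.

√328 = [18; 9,36, …], period ℓ=2 (even) → k=1
a_0=18:  p_0=18·1+0=18,  q_0=18·0+1=1
a_1=9:  p_1=9·18+1=163,  q_1=9·1+0=9
fundamental: x₁=163, y₁=9  (since 26569 − 328·81 = 1)

163 9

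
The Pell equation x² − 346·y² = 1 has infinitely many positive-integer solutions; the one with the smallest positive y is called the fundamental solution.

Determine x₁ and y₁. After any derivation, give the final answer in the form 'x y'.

[18; 1,1,1,1,36] for √346; ℓ=5 ⇒ convergent index 9
i=0: a=18 ⇒ p=18, q=1
i=1: a=1 ⇒ p=19, q=1
i=2: a=1 ⇒ p=37, q=2
…
i=5: a=36 ⇒ p=3404, q=183
i=6: a=1 ⇒ p=3497, q=188
…
i=8: a=1 ⇒ p=10398, q=559
i=9: a=1 ⇒ p=17299, q=930
fundamental: x₁=17299, y₁=930  (since 299255401 − 346·864900 = 1)

17299 930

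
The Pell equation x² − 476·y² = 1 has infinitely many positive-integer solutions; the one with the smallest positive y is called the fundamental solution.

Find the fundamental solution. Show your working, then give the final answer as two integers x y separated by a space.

28799 1320

d=476: √d = [21; 1,4,2,10,2,4,1,42] (ℓ=8, even), read p_7/q_7
i=0: a=21 ⇒ p=21, q=1
…
i=2: a=4 ⇒ p=109, q=5
i=3: a=2 ⇒ p=240, q=11
i=4: a=10 ⇒ p=2509, q=115
…
i=6: a=4 ⇒ p=23541, q=1079
i=7: a=1 ⇒ p=28799, q=1320
(x₁, y₁) = (28799, 1320);  28799² − 476·1320² = 1 ✓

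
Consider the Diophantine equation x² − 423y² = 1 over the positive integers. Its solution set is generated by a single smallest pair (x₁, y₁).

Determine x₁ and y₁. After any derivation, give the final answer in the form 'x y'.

4607 224

[20; 1,1,3,4,3,1,1,40] for √423; ℓ=8 ⇒ convergent index 7
step 0: (20, 1)  from 20·(1,0) + (0,1)
…
step 3: (144, 7)  from 3·(41,2) + (21,1)
…
step 6: (2612, 127)  from 1·(1995,97) + (617,30)
step 7: (4607, 224)  from 1·(2612,127) + (1995,97)
fundamental: x₁=4607, y₁=224  (since 21224449 − 423·50176 = 1)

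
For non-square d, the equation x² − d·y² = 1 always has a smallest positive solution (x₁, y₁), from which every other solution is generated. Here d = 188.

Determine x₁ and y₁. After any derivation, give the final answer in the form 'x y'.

4607 336

√188 = [13; 1,2,2,6,2,2,1,26, …], period ℓ=8 (even) → k=7
a_0=13:  p_0=13·1+0=13,  q_0=13·0+1=1
a_1=1:  p_1=1·13+1=14,  q_1=1·1+0=1
a_2=2:  p_2=2·14+13=41,  q_2=2·1+1=3
a_3=2:  p_3=2·41+14=96,  q_3=2·3+1=7
…
a_6=2:  p_6=2·1330+617=3277,  q_6=2·97+45=239
a_7=1:  p_7=1·3277+1330=4607,  q_7=1·239+97=336
(x₁, y₁) = (4607, 336);  4607² − 188·336² = 1 ✓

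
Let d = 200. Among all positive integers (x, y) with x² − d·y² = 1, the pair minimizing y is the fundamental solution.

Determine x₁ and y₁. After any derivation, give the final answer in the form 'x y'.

d=200: √d = [14; 7,28] (ℓ=2, even), read p_1/q_1
k=0  a_k=14  p_k/q_k = 14/1
k=1  a_k=7  p_k/q_k = 99/7
(x₁, y₁) = (99, 7);  99² − 200·7² = 1 ✓

99 7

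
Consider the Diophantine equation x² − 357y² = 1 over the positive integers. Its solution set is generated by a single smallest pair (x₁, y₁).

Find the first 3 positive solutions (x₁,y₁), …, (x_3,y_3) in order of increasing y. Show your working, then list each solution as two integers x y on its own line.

3401 180
23133601 1224360
157354750601 8328096540

d=357: √d = [18; 1,8,2,8,1,36] (ℓ=6, even), read p_5/q_5
i=0: a=18 ⇒ p=18, q=1
…
i=2: a=8 ⇒ p=170, q=9
…
i=4: a=8 ⇒ p=3042, q=161
i=5: a=1 ⇒ p=3401, q=180
fundamental: x₁=3401, y₁=180  (since 11566801 − 357·32400 = 1)
n=2: (3401,180)∘(3401,180) = (3401·3401+357·180·180, 3401·180+180·3401) = (23133601,1224360)
n=3: (23133601,1224360)∘(3401,180) = (3401·23133601+357·180·1224360, 3401·1224360+180·23133601) = (157354750601,8328096540)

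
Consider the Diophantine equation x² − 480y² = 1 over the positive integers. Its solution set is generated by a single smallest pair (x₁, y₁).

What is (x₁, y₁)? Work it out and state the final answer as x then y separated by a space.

[21; 1,9,1,42] for √480; ℓ=4 ⇒ convergent index 3
a_0=21:  p_0=21·1+0=21,  q_0=21·0+1=1
a_1=1:  p_1=1·21+1=22,  q_1=1·1+0=1
a_2=9:  p_2=9·22+21=219,  q_2=9·1+1=10
a_3=1:  p_3=1·219+22=241,  q_3=1·10+1=11
(x₁, y₁) = (241, 11);  241² − 480·11² = 1 ✓

241 11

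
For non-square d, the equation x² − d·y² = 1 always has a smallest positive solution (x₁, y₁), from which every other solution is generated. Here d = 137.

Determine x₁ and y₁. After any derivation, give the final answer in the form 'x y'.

√137 → a₀=11, period (1,2,2,1,1,2,2,1,22); ℓ=9 odd so k=17
i=0: a=11 ⇒ p=11, q=1
…
i=2: a=2 ⇒ p=35, q=3
i=3: a=2 ⇒ p=82, q=7
i=4: a=1 ⇒ p=117, q=10
…
i=6: a=2 ⇒ p=515, q=44
i=7: a=2 ⇒ p=1229, q=105
i=8: a=1 ⇒ p=1744, q=149
…
i=10: a=1 ⇒ p=41341, q=3532
i=11: a=2 ⇒ p=122279, q=10447
i=12: a=2 ⇒ p=285899, q=24426
i=13: a=1 ⇒ p=408178, q=34873
i=14: a=1 ⇒ p=694077, q=59299
i=15: a=2 ⇒ p=1796332, q=153471
i=16: a=2 ⇒ p=4286741, q=366241
i=17: a=1 ⇒ p=6083073, q=519712
fundamental: x₁=6083073, y₁=519712  (since 37003777123329 − 137·270100562944 = 1)

6083073 519712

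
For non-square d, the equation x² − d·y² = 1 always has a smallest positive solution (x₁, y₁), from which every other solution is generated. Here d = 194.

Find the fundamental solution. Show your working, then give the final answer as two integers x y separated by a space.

d=194: √d = [13; 1,12,1,26] (ℓ=4, even), read p_3/q_3
step 0: (13, 1)  from 13·(1,0) + (0,1)
step 1: (14, 1)  from 1·(13,1) + (1,0)
step 2: (181, 13)  from 12·(14,1) + (13,1)
step 3: (195, 14)  from 1·(181,13) + (14,1)
fundamental: x₁=195, y₁=14  (since 38025 − 194·196 = 1)

195 14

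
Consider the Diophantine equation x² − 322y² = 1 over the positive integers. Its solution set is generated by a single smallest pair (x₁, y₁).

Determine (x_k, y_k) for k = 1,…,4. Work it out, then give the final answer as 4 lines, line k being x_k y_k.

√322 → a₀=17, period (1,16,1,34); ℓ=4 even so k=3
k=0  a_k=17  p_k/q_k = 17/1
…
k=2  a_k=16  p_k/q_k = 305/17
k=3  a_k=1  p_k/q_k = 323/18
(x₁, y₁) = (323, 18);  323² − 322·18² = 1 ✓
(x_2, y_2) = (323·323 + 322·18·18, 323·18 + 18·323) = (208657, 11628)
(x_3, y_3) = (323·208657 + 322·18·11628, 323·11628 + 18·208657) = (134792099, 7511670)
(x_4, y_4) = (323·134792099 + 322·18·7511670, 323·7511670 + 18·134792099) = (87075487297, 4852527192)

323 18
208657 11628
134792099 7511670
87075487297 4852527192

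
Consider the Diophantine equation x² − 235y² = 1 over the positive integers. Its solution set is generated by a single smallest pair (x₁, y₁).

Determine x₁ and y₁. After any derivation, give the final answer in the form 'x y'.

√235 → a₀=15, period (3,30); ℓ=2 even so k=1
i=0: a=15 ⇒ p=15, q=1
i=1: a=3 ⇒ p=46, q=3
→ (46, 3).  Check: 46²=2116, 235·3²=2115, difference 1.

46 3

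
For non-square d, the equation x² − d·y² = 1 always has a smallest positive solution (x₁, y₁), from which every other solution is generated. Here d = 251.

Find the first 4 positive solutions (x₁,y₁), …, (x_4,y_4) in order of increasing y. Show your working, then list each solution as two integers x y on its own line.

√251 → a₀=15, period (1,5,2,1,2,…,5,1,30); ℓ=14 even so k=13
i=0: a=15 ⇒ p=15, q=1
…
i=2: a=5 ⇒ p=95, q=6
…
i=5: a=2 ⇒ p=808, q=51
…
i=8: a=2 ⇒ p=61043, q=3853
i=9: a=2 ⇒ p=151649, q=9572
…
i=12: a=5 ⇒ p=3097857, q=195535
i=13: a=1 ⇒ p=3674890, q=231957
→ (3674890, 231957).  Check: 3674890²=13504816512100, 251·231957²=13504816512099, difference 1.
(x_2, y_2) = (3674890·3674890 + 251·231957·231957, 3674890·231957 + 231957·3674890) = (27009633024199, 1704832919460)
(x_3, y_3) = (3674890·27009633024199 + 251·231957·1704832919460, 3674890·1704832919460 + 231957·27009633024199) = (198514860608593651330, 12530146894788486843)
(x_4, y_4) = (3674890·198514860608593651330 + 251·231957·12530146894788486843, 3674890·12530146894788486843 + 231957·198514860608593651330) = (1459040552203802437039183201, 92093823044376819996025080)

3674890 231957
27009633024199 1704832919460
198514860608593651330 12530146894788486843
1459040552203802437039183201 92093823044376819996025080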